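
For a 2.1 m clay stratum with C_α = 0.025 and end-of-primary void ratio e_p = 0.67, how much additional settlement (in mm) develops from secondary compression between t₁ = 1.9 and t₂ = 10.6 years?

S_s ≈ 23.5 mm

Secondary compression: S_s = C_α·H/(1+e_p)·log₁₀(t₂/t₁)
S_s = 0.025×2.1/(1+0.67)×log₁₀(10.6/1.9)
    = 0.03144 × 0.7466 = 0.02347 m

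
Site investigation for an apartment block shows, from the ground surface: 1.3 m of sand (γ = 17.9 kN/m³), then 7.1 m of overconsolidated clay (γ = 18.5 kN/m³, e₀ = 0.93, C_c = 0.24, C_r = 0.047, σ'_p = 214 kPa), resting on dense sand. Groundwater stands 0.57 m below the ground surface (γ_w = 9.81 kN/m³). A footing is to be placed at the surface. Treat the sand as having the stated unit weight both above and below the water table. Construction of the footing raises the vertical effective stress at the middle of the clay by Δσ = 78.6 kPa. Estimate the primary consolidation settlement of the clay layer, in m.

Mid-depth of clay below the ground surface: z = 1.3 + 7.1/2 = 4.85 m.
Total vertical stress at mid-clay: σ_v = 17.9×1.3 + 18.5×3.55 = 88.945 kPa.
Pore pressure: u = 9.81×(4.85 − 0.57) = 41.987 kPa.
Initial effective stress: σ'_0 = σ_v − u = 88.945 − 41.987 = 46.958 kPa.
Final effective stress: σ'_f = 46.958 + 78.6 = 125.56 kPa.
σ'_f = 125.56 ≤ σ'_p = 214 kPa, so the clay remains overconsolidated and only the recompression index applies:
S_c = C_r·H/(1+e₀)·log₁₀(σ'_f/σ'_0) = 0.047×7.1/1.93×log₁₀(125.56/46.958)
    = 0.1729 × 0.42714 = 0.07385 m

S_c ≈ 0.0739 m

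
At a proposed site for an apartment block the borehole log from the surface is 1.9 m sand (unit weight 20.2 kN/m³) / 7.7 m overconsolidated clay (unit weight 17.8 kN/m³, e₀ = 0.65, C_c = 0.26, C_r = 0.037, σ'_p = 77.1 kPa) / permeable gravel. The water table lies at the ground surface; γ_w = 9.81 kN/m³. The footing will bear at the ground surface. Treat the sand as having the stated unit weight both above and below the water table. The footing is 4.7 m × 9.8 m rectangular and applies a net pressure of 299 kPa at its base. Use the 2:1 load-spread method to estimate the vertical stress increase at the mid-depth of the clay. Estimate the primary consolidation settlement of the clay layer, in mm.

S_c ≈ 328 mm

Mid-depth of clay below the ground surface: z = 1.9 + 7.7/2 = 5.75 m.
Total vertical stress at mid-clay: σ_v = 20.2×1.9 + 17.8×3.85 = 106.91 kPa.
Pore pressure: u = 9.81×(5.75 − 0) = 56.408 kPa.
Initial effective stress: σ'_0 = σ_v − u = 106.91 − 56.408 = 50.502 kPa.
Stress increase at mid-clay by the 2:1 spreading method:
Δσ = qBL/((B+z)(L+z)) = 299×4.7×9.8/((4.7+5.75)(9.8+5.75)) = 84.752 kPa
Final effective stress: σ'_f = 50.502 + 84.752 = 135.25 kPa.
σ'_f = 135.25 > σ'_p = 77.1 kPa, so the stress path crosses the preconsolidation pressure — recompression up to σ'_p, then virgin compression beyond:
S_c = H/(1+e₀)·[C_r·log₁₀(σ'_p/σ'_0) + C_c·log₁₀(σ'_f/σ'_p)]
    = 7.7/1.65 × [0.037×log₁₀(77.1/50.502) + 0.26×log₁₀(135.25/77.1)]
    = 4.6667 × [0.0067986 + 0.063462] = 0.3279 m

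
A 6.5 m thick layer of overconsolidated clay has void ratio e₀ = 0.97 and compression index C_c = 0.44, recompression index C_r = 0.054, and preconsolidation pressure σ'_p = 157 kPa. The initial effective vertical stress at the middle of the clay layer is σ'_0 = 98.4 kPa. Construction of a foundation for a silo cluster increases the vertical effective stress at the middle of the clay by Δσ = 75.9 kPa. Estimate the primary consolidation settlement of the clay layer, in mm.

Final effective stress: σ'_f = 98.4 + 75.9 = 174.3 kPa.
σ'_f = 174.3 > σ'_p = 157 kPa, so the stress path crosses the preconsolidation pressure — recompression up to σ'_p, then virgin compression beyond:
S_c = H/(1+e₀)·[C_r·log₁₀(σ'_p/σ'_0) + C_c·log₁₀(σ'_f/σ'_p)]
    = 6.5/1.97 × [0.054×log₁₀(157/98.4) + 0.44×log₁₀(174.3/157)]
    = 3.2995 × [0.010957 + 0.019975] = 0.1021 m

S_c ≈ 102 mm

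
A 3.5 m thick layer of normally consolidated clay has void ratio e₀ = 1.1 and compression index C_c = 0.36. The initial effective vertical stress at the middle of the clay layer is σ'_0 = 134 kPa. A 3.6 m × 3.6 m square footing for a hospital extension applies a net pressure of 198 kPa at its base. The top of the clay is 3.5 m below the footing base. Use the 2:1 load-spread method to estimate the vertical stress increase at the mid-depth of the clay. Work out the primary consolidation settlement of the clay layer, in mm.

Mid-depth of clay below the footing base: z = 3.5 + 3.5/2 = 5.25 m.
Stress increase at mid-clay by the 2:1 spreading method:
Δσ = qBL/((B+z)(L+z)) = 198×3.6×3.6/((3.6+5.25)(3.6+5.25)) = 32.763 kPa
Final effective stress: σ'_f = σ'_0 + Δσ = 134 + 32.763 = 166.76 kPa.
Normally consolidated clay, so the full stress increment lies on the virgin compression line:
S_c = C_c·H/(1+e₀)·log₁₀(σ'_f/σ'_0) = 0.36×3.5/(1+1.1)×log₁₀(166.76/134)
    = 0.6 × 0.094987 = 0.05699 m

S_c ≈ 57 mm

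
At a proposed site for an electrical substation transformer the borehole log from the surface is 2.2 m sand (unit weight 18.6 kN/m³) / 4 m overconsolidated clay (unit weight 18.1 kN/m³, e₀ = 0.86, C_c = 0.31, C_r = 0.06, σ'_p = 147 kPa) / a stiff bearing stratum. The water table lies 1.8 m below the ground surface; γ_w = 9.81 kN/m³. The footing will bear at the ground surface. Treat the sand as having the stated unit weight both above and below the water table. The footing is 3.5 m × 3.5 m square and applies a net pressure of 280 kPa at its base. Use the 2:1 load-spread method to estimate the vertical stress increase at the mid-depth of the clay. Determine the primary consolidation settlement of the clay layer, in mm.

Mid-depth of clay below the ground surface: z = 2.2 + 4/2 = 4.2 m.
Total vertical stress at mid-clay: σ_v = 18.6×2.2 + 18.1×2 = 77.12 kPa.
Pore pressure: u = 9.81×(4.2 − 1.8) = 23.544 kPa.
Initial effective stress: σ'_0 = σ_v − u = 77.12 − 23.544 = 53.576 kPa.
Stress increase at mid-clay by the 2:1 spreading method:
Δσ = qBL/((B+z)(L+z)) = 280×3.5×3.5/((3.5+4.2)(3.5+4.2)) = 57.851 kPa
Final effective stress: σ'_f = 53.576 + 57.851 = 111.43 kPa.
σ'_f = 111.43 ≤ σ'_p = 147 kPa, so the clay remains overconsolidated and only the recompression index applies:
S_c = C_r·H/(1+e₀)·log₁₀(σ'_f/σ'_0) = 0.06×4/1.86×log₁₀(111.43/53.576)
    = 0.12903 × 0.31803 = 0.04104 m

S_c ≈ 41 mm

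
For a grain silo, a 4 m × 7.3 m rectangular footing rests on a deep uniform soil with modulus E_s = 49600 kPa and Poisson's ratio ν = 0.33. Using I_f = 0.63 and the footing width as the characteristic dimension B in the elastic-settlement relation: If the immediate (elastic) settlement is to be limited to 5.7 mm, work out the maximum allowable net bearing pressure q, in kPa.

S_e = q·B·(1−ν²)/E_s · I_f  ⇒  q = S_e·E_s / (B·(1−ν²)·I_f).
q = 0.0057 × 49600 / (4 × 0.8911 × 0.63) = 125.9 kPa

q ≈ 126 kPa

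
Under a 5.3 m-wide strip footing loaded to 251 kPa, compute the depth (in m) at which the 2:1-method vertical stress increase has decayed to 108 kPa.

2:1 spreading — at depth z the loaded area has grown by z in each plan dimension:
qB/(B+z) = Δσ_z ⇒ z = qB/Δσ_z − B = 251×5.3/108 − 5.3 = 7.018 m

z ≈ 7.02 m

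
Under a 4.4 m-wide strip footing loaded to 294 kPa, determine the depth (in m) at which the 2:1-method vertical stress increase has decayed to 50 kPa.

z ≈ 21.5 m

2:1 spreading — at depth z the loaded area has grown by z in each plan dimension:
qB/(B+z) = Δσ_z ⇒ z = qB/Δσ_z − B = 294×4.4/50 − 4.4 = 21.47 m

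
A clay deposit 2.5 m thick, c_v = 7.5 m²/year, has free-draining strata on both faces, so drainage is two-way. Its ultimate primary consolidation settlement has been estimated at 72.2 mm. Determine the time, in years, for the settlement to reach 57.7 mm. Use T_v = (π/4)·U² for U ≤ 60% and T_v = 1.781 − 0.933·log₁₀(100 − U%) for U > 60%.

Drainage path length: H_d = H/2 = 1.25 m (double drainage).
U = S(t)/S_ult = 57.7/72.2 = 0.7992.
U > 60%: T_v = 1.781 − 0.933·log₁₀(100 − 79.917) = 0.56546.
t = T_v·H_d²/c_v = 0.56546×1.25²/7.5 = 0.1178 years.

t ≈ 0.118 years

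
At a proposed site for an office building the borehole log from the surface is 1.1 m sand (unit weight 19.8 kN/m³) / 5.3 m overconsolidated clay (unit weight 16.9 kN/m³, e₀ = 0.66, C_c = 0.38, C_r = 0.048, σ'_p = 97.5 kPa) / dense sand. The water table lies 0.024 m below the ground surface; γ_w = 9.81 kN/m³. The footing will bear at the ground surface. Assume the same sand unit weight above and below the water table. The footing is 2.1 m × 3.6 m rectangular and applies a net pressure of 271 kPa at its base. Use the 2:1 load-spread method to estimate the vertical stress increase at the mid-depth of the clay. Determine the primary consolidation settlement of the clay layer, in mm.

Mid-depth of clay below the ground surface: z = 1.1 + 5.3/2 = 3.75 m.
Total vertical stress at mid-clay: σ_v = 19.8×1.1 + 16.9×2.65 = 66.565 kPa.
Pore pressure: u = 9.81×(3.75 − 0.024) = 36.552 kPa.
Initial effective stress: σ'_0 = σ_v − u = 66.565 − 36.552 = 30.013 kPa.
Stress increase at mid-clay by the 2:1 spreading method:
Δσ = qBL/((B+z)(L+z)) = 271×2.1×3.6/((2.1+3.75)(3.6+3.75)) = 47.648 kPa
Final effective stress: σ'_f = 30.013 + 47.648 = 77.661 kPa.
σ'_f = 77.661 ≤ σ'_p = 97.5 kPa, so the clay remains overconsolidated and only the recompression index applies:
S_c = C_r·H/(1+e₀)·log₁₀(σ'_f/σ'_0) = 0.048×5.3/1.66×log₁₀(77.661/30.013)
    = 0.15325 × 0.41289 = 0.06328 m

S_c ≈ 63.3 mm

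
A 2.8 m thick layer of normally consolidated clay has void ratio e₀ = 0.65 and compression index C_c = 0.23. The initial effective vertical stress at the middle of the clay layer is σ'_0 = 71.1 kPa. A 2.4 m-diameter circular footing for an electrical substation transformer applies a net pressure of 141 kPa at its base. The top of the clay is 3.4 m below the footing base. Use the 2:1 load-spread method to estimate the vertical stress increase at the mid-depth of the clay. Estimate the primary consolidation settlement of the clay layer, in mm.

S_c ≈ 33.8 mm

Mid-depth of clay below the footing base: z = 3.4 + 2.8/2 = 4.8 m.
Stress increase at mid-clay by the 2:1 spreading method:
Δσ ≈ qD²/(D+z)² = 141×2.4²/(2.4+4.8)² = 15.667 kPa
Final effective stress: σ'_f = σ'_0 + Δσ = 71.1 + 15.667 = 86.767 kPa.
Normally consolidated clay, so the full stress increment lies on the virgin compression line:
S_c = C_c·H/(1+e₀)·log₁₀(σ'_f/σ'_0) = 0.23×2.8/(1+0.65)×log₁₀(86.767/71.1)
    = 0.3903 × 0.086485 = 0.03376 m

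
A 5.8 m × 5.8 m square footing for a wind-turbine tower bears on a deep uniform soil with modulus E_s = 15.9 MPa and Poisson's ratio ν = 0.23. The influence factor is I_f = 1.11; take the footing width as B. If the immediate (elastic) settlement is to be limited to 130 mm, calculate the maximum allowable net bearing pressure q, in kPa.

E_s = 15.9 MPa = 15900 kPa.
S_e = q·B·(1−ν²)/E_s · I_f  ⇒  q = S_e·E_s / (B·(1−ν²)·I_f).
q = 0.13 × 15900 / (5.8 × 0.9471 × 1.11) = 339 kPa

q ≈ 339 kPa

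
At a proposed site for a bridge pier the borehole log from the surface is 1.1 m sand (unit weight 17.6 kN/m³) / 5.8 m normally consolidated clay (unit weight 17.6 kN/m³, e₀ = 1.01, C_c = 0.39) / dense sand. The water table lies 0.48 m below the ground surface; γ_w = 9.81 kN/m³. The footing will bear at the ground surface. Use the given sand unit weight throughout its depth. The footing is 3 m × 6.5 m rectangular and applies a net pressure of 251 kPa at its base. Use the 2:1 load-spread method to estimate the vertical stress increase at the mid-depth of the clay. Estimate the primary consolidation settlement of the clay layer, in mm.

S_c ≈ 513 mm

Mid-depth of clay below the ground surface: z = 1.1 + 5.8/2 = 4 m.
Total vertical stress at mid-clay: σ_v = 17.6×1.1 + 17.6×2.9 = 70.4 kPa.
Pore pressure: u = 9.81×(4 − 0.48) = 34.531 kPa.
Initial effective stress: σ'_0 = σ_v − u = 70.4 − 34.531 = 35.869 kPa.
Stress increase at mid-clay by the 2:1 spreading method:
Δσ = qBL/((B+z)(L+z)) = 251×3×6.5/((3+4)(6.5+4)) = 66.592 kPa
Final effective stress: σ'_f = σ'_0 + Δσ = 35.869 + 66.592 = 102.46 kPa.
Normally consolidated clay, so the full stress increment lies on the virgin compression line:
S_c = C_c·H/(1+e₀)·log₁₀(σ'_f/σ'_0) = 0.39×5.8/(1+1.01)×log₁₀(102.46/35.869)
    = 1.1254 × 0.45584 = 0.513 m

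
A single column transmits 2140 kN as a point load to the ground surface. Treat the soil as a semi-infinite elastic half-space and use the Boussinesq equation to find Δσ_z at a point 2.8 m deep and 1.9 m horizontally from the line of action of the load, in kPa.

Boussinesq vertical stress below a point load on an elastic half-space:
Δσ_z = 3P/(2πz²) · [1 + (r/z)²]^(−5/2)
r/z = 1.9/2.8 = 0.67857; [1+(r/z)²]^(−5/2) = 0.38795.
Δσ_z = 3×2140/(2π×2.8²) × 0.38795 = 130.33 × 0.38795 = 50.56 kPa

Δσ_z ≈ 50.6 kPa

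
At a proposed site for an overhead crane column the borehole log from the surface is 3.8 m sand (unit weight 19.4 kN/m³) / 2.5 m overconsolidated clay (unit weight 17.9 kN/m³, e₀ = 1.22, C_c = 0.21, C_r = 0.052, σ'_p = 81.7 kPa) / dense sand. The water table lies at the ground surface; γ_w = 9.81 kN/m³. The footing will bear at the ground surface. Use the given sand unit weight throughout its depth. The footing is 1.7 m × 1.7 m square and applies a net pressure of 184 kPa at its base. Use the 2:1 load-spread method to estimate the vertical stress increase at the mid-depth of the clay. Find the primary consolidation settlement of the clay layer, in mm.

Mid-depth of clay below the ground surface: z = 3.8 + 2.5/2 = 5.05 m.
Total vertical stress at mid-clay: σ_v = 19.4×3.8 + 17.9×1.25 = 96.095 kPa.
Pore pressure: u = 9.81×(5.05 − 0) = 49.541 kPa.
Initial effective stress: σ'_0 = σ_v − u = 96.095 − 49.541 = 46.554 kPa.
Stress increase at mid-clay by the 2:1 spreading method:
Δσ = qBL/((B+z)(L+z)) = 184×1.7×1.7/((1.7+5.05)(1.7+5.05)) = 11.671 kPa
Final effective stress: σ'_f = 46.554 + 11.671 = 58.225 kPa.
σ'_f = 58.225 ≤ σ'_p = 81.7 kPa, so the clay remains overconsolidated and only the recompression index applies:
S_c = C_r·H/(1+e₀)·log₁₀(σ'_f/σ'_0) = 0.052×2.5/2.22×log₁₀(58.225/46.554)
    = 0.058557 × 0.097152 = 0.005689 m

S_c ≈ 5.69 mm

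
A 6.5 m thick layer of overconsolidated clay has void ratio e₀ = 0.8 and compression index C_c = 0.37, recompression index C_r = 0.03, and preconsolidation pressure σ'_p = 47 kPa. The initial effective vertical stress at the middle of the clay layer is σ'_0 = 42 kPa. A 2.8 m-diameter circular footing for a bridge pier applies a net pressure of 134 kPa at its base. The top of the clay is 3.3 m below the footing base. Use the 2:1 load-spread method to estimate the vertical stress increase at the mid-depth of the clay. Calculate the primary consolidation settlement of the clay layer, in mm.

S_c ≈ 86 mm

Mid-depth of clay below the footing base: z = 3.3 + 6.5/2 = 6.55 m.
Stress increase at mid-clay by the 2:1 spreading method:
Δσ ≈ qD²/(D+z)² = 134×2.8²/(2.8+6.55)² = 12.017 kPa
Final effective stress: σ'_f = 42 + 12.017 = 54.017 kPa.
σ'_f = 54.017 > σ'_p = 47 kPa, so the stress path crosses the preconsolidation pressure — recompression up to σ'_p, then virgin compression beyond:
S_c = H/(1+e₀)·[C_r·log₁₀(σ'_p/σ'_0) + C_c·log₁₀(σ'_f/σ'_p)]
    = 6.5/1.8 × [0.03×log₁₀(47/42) + 0.37×log₁₀(54.017/47)]
    = 3.6111 × [0.0014655 + 0.02236] = 0.08604 m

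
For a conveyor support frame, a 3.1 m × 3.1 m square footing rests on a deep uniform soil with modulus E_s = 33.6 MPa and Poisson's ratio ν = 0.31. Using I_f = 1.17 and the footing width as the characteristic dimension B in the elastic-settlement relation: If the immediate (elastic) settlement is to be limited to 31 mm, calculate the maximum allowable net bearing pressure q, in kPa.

E_s = 33.6 MPa = 33600 kPa.
S_e = q·B·(1−ν²)/E_s · I_f  ⇒  q = S_e·E_s / (B·(1−ν²)·I_f).
q = 0.031 × 33600 / (3.1 × 0.9039 × 1.17) = 317.7 kPa

q ≈ 318 kPa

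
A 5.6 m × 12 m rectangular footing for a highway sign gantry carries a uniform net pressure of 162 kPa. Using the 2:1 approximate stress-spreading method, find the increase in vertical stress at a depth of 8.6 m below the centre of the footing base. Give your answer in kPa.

Δσ_z ≈ 37.2 kPa

By the 2:1 method the load spreads at 1 horizontal : 2 vertical, so at depth z the loaded area has grown by z in each plan dimension:
Δσ = qBL/((B+z)(L+z)) = 162×5.6×12/((5.6+8.6)(12+8.6)) = 37.216 kPa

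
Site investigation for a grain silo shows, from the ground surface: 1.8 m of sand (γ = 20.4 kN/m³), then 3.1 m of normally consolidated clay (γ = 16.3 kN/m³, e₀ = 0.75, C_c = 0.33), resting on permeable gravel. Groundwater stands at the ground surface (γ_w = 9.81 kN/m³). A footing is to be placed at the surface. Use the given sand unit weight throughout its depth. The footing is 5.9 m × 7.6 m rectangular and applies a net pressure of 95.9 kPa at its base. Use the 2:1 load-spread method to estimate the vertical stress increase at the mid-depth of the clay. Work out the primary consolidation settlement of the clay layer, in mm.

S_c ≈ 228 mm

Mid-depth of clay below the ground surface: z = 1.8 + 3.1/2 = 3.35 m.
Total vertical stress at mid-clay: σ_v = 20.4×1.8 + 16.3×1.55 = 61.985 kPa.
Pore pressure: u = 9.81×(3.35 − 0) = 32.864 kPa.
Initial effective stress: σ'_0 = σ_v − u = 61.985 − 32.864 = 29.121 kPa.
Stress increase at mid-clay by the 2:1 spreading method:
Δσ = qBL/((B+z)(L+z)) = 95.9×5.9×7.6/((5.9+3.35)(7.6+3.35)) = 42.455 kPa
Final effective stress: σ'_f = σ'_0 + Δσ = 29.121 + 42.455 = 71.576 kPa.
Normally consolidated clay, so the full stress increment lies on the virgin compression line:
S_c = C_c·H/(1+e₀)·log₁₀(σ'_f/σ'_0) = 0.33×3.1/(1+0.75)×log₁₀(71.576/29.121)
    = 0.58457 × 0.39056 = 0.2283 m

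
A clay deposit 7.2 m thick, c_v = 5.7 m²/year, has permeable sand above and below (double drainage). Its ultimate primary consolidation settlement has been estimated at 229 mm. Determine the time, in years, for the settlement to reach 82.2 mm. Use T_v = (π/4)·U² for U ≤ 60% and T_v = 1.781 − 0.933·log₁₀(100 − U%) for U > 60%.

Drainage path length: H_d = H/2 = 3.6 m (double drainage).
U = S(t)/S_ult = 82.2/229 = 0.359.
U ≤ 60%: T_v = (π/4)·U² = (π/4)×0.35895² = 0.1012.
t = T_v·H_d²/c_v = 0.1012×3.6²/5.7 = 0.2301 years.

t ≈ 0.23 years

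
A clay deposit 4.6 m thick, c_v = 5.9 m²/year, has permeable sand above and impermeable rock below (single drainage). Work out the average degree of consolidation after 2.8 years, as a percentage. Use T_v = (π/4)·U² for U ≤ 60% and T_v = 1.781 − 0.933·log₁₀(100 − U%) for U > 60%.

U ≈ 88.2 %

Drainage path length: H_d = H = 4.6 m (single drainage).
T_v = c_v·t/H_d² = 5.9×2.8/4.6² = 0.78072.
T_v = 0.78072 corresponds to the U > 60% branch:
U = 1 − 10^((1.781 − T_v)/0.933)/100 = 0.8819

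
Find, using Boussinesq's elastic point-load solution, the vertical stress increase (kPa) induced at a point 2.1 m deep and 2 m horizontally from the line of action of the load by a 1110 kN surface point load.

Δσ_z ≈ 23.9 kPa

Boussinesq vertical stress below a point load on an elastic half-space:
Δσ_z = 3P/(2πz²) · [1 + (r/z)²]^(−5/2)
r/z = 2/2.1 = 0.95238; [1+(r/z)²]^(−5/2) = 0.19912.
Δσ_z = 3×1110/(2π×2.1²) × 0.19912 = 120.18 × 0.19912 = 23.93 kPa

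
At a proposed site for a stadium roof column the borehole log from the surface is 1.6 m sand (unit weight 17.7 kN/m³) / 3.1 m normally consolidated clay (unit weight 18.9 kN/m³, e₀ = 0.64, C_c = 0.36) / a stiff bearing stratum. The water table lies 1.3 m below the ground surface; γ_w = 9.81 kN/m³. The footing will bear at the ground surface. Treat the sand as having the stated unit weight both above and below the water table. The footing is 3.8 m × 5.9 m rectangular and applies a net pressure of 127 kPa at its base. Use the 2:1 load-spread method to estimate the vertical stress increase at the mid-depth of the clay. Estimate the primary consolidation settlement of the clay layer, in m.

Mid-depth of clay below the ground surface: z = 1.6 + 3.1/2 = 3.15 m.
Total vertical stress at mid-clay: σ_v = 17.7×1.6 + 18.9×1.55 = 57.615 kPa.
Pore pressure: u = 9.81×(3.15 − 1.3) = 18.149 kPa.
Initial effective stress: σ'_0 = σ_v − u = 57.615 − 18.149 = 39.466 kPa.
Stress increase at mid-clay by the 2:1 spreading method:
Δσ = qBL/((B+z)(L+z)) = 127×3.8×5.9/((3.8+3.15)(5.9+3.15)) = 45.27 kPa
Final effective stress: σ'_f = σ'_0 + Δσ = 39.466 + 45.27 = 84.736 kPa.
Normally consolidated clay, so the full stress increment lies on the virgin compression line:
S_c = C_c·H/(1+e₀)·log₁₀(σ'_f/σ'_0) = 0.36×3.1/(1+0.64)×log₁₀(84.736/39.466)
    = 0.68049 × 0.33184 = 0.2258 m

S_c ≈ 0.226 m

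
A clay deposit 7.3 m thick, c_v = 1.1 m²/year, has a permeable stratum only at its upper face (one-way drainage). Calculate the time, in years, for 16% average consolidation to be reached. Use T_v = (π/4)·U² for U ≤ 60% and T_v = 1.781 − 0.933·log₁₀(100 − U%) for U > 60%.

Drainage path length: H_d = H = 7.3 m (single drainage).
U ≤ 60%: T_v = (π/4)·U² = (π/4)×0.16² = 0.020106.
t = T_v·H_d²/c_v = 0.020106×7.3²/1.1 = 0.974 years.

t ≈ 0.974 years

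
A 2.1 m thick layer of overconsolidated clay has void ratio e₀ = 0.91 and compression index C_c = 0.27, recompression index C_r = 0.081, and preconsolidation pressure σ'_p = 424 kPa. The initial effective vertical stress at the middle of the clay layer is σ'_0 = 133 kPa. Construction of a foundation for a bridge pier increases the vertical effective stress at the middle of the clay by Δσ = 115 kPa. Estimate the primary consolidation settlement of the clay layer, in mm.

Final effective stress: σ'_f = 133 + 115 = 248 kPa.
σ'_f = 248 ≤ σ'_p = 424 kPa, so the clay remains overconsolidated and only the recompression index applies:
S_c = C_r·H/(1+e₀)·log₁₀(σ'_f/σ'_0) = 0.081×2.1/1.91×log₁₀(248/133)
    = 0.089059 × 0.2706 = 0.0241 m

S_c ≈ 24.1 mm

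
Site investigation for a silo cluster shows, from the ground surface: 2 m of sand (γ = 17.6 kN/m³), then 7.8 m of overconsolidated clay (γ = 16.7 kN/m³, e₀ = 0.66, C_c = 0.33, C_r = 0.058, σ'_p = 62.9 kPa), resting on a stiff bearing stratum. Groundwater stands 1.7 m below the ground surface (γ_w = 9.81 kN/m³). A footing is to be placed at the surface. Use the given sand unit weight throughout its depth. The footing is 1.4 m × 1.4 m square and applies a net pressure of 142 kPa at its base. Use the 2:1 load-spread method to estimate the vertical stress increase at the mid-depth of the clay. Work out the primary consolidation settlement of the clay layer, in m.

Mid-depth of clay below the ground surface: z = 2 + 7.8/2 = 5.9 m.
Total vertical stress at mid-clay: σ_v = 17.6×2 + 16.7×3.9 = 100.33 kPa.
Pore pressure: u = 9.81×(5.9 − 1.7) = 41.202 kPa.
Initial effective stress: σ'_0 = σ_v − u = 100.33 − 41.202 = 59.128 kPa.
Stress increase at mid-clay by the 2:1 spreading method:
Δσ = qBL/((B+z)(L+z)) = 142×1.4×1.4/((1.4+5.9)(1.4+5.9)) = 5.2227 kPa
Final effective stress: σ'_f = 59.128 + 5.2227 = 64.351 kPa.
σ'_f = 64.351 > σ'_p = 62.9 kPa, so the stress path crosses the preconsolidation pressure — recompression up to σ'_p, then virgin compression beyond:
S_c = H/(1+e₀)·[C_r·log₁₀(σ'_p/σ'_0) + C_c·log₁₀(σ'_f/σ'_p)]
    = 7.8/1.66 × [0.058×log₁₀(62.9/59.128) + 0.33×log₁₀(64.351/62.9)]
    = 4.6988 × [0.0015577 + 0.0032685] = 0.02268 m

S_c ≈ 0.0227 m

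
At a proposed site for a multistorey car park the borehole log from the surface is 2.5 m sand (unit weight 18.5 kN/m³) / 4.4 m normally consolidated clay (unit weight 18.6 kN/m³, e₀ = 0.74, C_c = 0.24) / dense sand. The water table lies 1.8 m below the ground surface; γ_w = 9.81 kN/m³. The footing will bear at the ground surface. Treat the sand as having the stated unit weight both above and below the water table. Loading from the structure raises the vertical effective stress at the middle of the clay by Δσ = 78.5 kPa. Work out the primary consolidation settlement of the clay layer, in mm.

Mid-depth of clay below the ground surface: z = 2.5 + 4.4/2 = 4.7 m.
Total vertical stress at mid-clay: σ_v = 18.5×2.5 + 18.6×2.2 = 87.17 kPa.
Pore pressure: u = 9.81×(4.7 − 1.8) = 28.449 kPa.
Initial effective stress: σ'_0 = σ_v − u = 87.17 − 28.449 = 58.721 kPa.
Final effective stress: σ'_f = σ'_0 + Δσ = 58.721 + 78.5 = 137.22 kPa.
Normally consolidated clay, so the full stress increment lies on the virgin compression line:
S_c = C_c·H/(1+e₀)·log₁₀(σ'_f/σ'_0) = 0.24×4.4/(1+0.74)×log₁₀(137.22/58.721)
    = 0.6069 × 0.36862 = 0.2237 m

S_c ≈ 224 mm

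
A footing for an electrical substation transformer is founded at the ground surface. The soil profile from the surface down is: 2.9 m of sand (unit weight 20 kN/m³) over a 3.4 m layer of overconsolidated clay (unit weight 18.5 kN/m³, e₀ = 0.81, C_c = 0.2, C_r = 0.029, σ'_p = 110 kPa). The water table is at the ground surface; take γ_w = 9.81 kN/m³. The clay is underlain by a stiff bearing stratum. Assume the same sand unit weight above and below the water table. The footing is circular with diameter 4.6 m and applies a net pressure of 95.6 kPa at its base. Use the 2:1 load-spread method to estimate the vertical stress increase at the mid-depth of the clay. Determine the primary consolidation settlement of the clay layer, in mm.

S_c ≈ 10.2 mm

Mid-depth of clay below the ground surface: z = 2.9 + 3.4/2 = 4.6 m.
Total vertical stress at mid-clay: σ_v = 20×2.9 + 18.5×1.7 = 89.45 kPa.
Pore pressure: u = 9.81×(4.6 − 0) = 45.126 kPa.
Initial effective stress: σ'_0 = σ_v − u = 89.45 − 45.126 = 44.324 kPa.
Stress increase at mid-clay by the 2:1 spreading method:
Δσ ≈ qD²/(D+z)² = 95.6×4.6²/(4.6+4.6)² = 23.9 kPa
Final effective stress: σ'_f = 44.324 + 23.9 = 68.224 kPa.
σ'_f = 68.224 ≤ σ'_p = 110 kPa, so the clay remains overconsolidated and only the recompression index applies:
S_c = C_r·H/(1+e₀)·log₁₀(σ'_f/σ'_0) = 0.029×3.4/1.81×log₁₀(68.224/44.324)
    = 0.054477 × 0.1873 = 0.0102 m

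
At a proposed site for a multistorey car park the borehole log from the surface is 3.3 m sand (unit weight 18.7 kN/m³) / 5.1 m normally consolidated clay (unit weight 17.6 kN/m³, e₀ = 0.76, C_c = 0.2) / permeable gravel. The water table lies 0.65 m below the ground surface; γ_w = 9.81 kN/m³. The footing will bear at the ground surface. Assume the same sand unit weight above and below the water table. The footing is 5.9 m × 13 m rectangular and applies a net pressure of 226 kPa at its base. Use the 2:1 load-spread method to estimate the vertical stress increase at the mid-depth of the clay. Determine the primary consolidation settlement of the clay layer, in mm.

S_c ≈ 221 mm

Mid-depth of clay below the ground surface: z = 3.3 + 5.1/2 = 5.85 m.
Total vertical stress at mid-clay: σ_v = 18.7×3.3 + 17.6×2.55 = 106.59 kPa.
Pore pressure: u = 9.81×(5.85 − 0.65) = 51.012 kPa.
Initial effective stress: σ'_0 = σ_v − u = 106.59 − 51.012 = 55.578 kPa.
Stress increase at mid-clay by the 2:1 spreading method:
Δσ = qBL/((B+z)(L+z)) = 226×5.9×13/((5.9+5.85)(13+5.85)) = 78.263 kPa
Final effective stress: σ'_f = σ'_0 + Δσ = 55.578 + 78.263 = 133.84 kPa.
Normally consolidated clay, so the full stress increment lies on the virgin compression line:
S_c = C_c·H/(1+e₀)·log₁₀(σ'_f/σ'_0) = 0.2×5.1/(1+0.76)×log₁₀(133.84/55.578)
    = 0.57955 × 0.38168 = 0.2212 m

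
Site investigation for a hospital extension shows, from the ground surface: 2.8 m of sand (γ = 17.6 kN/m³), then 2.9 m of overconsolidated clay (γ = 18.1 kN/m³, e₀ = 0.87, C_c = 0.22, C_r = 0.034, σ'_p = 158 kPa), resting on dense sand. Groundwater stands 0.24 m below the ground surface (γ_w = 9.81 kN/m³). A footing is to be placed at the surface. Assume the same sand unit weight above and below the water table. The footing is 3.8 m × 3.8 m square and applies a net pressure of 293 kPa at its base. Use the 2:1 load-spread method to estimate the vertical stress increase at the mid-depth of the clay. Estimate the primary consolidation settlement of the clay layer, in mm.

Mid-depth of clay below the ground surface: z = 2.8 + 2.9/2 = 4.25 m.
Total vertical stress at mid-clay: σ_v = 17.6×2.8 + 18.1×1.45 = 75.525 kPa.
Pore pressure: u = 9.81×(4.25 − 0.24) = 39.338 kPa.
Initial effective stress: σ'_0 = σ_v − u = 75.525 − 39.338 = 36.187 kPa.
Stress increase at mid-clay by the 2:1 spreading method:
Δσ = qBL/((B+z)(L+z)) = 293×3.8×3.8/((3.8+4.25)(3.8+4.25)) = 65.289 kPa
Final effective stress: σ'_f = 36.187 + 65.289 = 101.48 kPa.
σ'_f = 101.48 ≤ σ'_p = 158 kPa, so the clay remains overconsolidated and only the recompression index applies:
S_c = C_r·H/(1+e₀)·log₁₀(σ'_f/σ'_0) = 0.034×2.9/1.87×log₁₀(101.48/36.187)
    = 0.052727 × 0.44783 = 0.02361 m

S_c ≈ 23.6 mm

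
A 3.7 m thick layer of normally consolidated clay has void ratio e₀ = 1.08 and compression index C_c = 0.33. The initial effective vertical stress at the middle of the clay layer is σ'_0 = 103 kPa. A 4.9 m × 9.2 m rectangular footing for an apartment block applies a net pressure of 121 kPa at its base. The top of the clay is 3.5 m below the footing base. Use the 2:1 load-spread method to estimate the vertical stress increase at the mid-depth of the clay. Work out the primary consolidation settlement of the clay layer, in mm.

Mid-depth of clay below the footing base: z = 3.5 + 3.7/2 = 5.35 m.
Stress increase at mid-clay by the 2:1 spreading method:
Δσ = qBL/((B+z)(L+z)) = 121×4.9×9.2/((4.9+5.35)(9.2+5.35)) = 36.575 kPa
Final effective stress: σ'_f = σ'_0 + Δσ = 103 + 36.575 = 139.57 kPa.
Normally consolidated clay, so the full stress increment lies on the virgin compression line:
S_c = C_c·H/(1+e₀)·log₁₀(σ'_f/σ'_0) = 0.33×3.7/(1+1.08)×log₁₀(139.57/103)
    = 0.58702 × 0.13195 = 0.07746 m

S_c ≈ 77.5 mm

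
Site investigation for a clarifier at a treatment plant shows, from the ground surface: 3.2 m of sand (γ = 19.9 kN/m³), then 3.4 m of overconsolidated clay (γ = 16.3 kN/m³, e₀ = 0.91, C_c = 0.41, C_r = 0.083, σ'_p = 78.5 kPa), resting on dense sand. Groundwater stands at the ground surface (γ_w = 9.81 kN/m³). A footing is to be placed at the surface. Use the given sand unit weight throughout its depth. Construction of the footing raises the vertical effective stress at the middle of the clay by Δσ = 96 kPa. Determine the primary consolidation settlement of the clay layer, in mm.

Mid-depth of clay below the ground surface: z = 3.2 + 3.4/2 = 4.9 m.
Total vertical stress at mid-clay: σ_v = 19.9×3.2 + 16.3×1.7 = 91.39 kPa.
Pore pressure: u = 9.81×(4.9 − 0) = 48.069 kPa.
Initial effective stress: σ'_0 = σ_v − u = 91.39 − 48.069 = 43.321 kPa.
Final effective stress: σ'_f = 43.321 + 96 = 139.32 kPa.
σ'_f = 139.32 > σ'_p = 78.5 kPa, so the stress path crosses the preconsolidation pressure — recompression up to σ'_p, then virgin compression beyond:
S_c = H/(1+e₀)·[C_r·log₁₀(σ'_p/σ'_0) + C_c·log₁₀(σ'_f/σ'_p)]
    = 3.4/1.91 × [0.083×log₁₀(78.5/43.321) + 0.41×log₁₀(139.32/78.5)]
    = 1.7801 × [0.021428 + 0.10215] = 0.22 m

S_c ≈ 220 mm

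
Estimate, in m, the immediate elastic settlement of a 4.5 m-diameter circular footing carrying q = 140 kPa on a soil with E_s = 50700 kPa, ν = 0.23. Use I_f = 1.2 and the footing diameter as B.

Immediate (elastic) settlement: S_e = q·B·(1−ν²)/E_s · I_f.
S_e = 140 × 4.5 × (1 − 0.23²) / 50700 × 1.2
    = 140 × 4.5 × 0.9471 / 50700 × 1.2
    = 0.01412 m

S_e ≈ 0.0141 m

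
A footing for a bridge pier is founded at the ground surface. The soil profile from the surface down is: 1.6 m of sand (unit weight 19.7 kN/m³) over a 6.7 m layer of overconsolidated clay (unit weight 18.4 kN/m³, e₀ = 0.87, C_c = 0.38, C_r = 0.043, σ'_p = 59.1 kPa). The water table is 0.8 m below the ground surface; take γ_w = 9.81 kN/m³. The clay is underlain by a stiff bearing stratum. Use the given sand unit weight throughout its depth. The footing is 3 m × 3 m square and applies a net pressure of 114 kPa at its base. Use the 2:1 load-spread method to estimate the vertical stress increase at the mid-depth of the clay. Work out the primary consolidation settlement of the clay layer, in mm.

S_c ≈ 96.8 mm

Mid-depth of clay below the ground surface: z = 1.6 + 6.7/2 = 4.95 m.
Total vertical stress at mid-clay: σ_v = 19.7×1.6 + 18.4×3.35 = 93.16 kPa.
Pore pressure: u = 9.81×(4.95 − 0.8) = 40.712 kPa.
Initial effective stress: σ'_0 = σ_v − u = 93.16 − 40.712 = 52.448 kPa.
Stress increase at mid-clay by the 2:1 spreading method:
Δσ = qBL/((B+z)(L+z)) = 114×3×3/((3+4.95)(3+4.95)) = 16.234 kPa
Final effective stress: σ'_f = 52.448 + 16.234 = 68.682 kPa.
σ'_f = 68.682 > σ'_p = 59.1 kPa, so the stress path crosses the preconsolidation pressure — recompression up to σ'_p, then virgin compression beyond:
S_c = H/(1+e₀)·[C_r·log₁₀(σ'_p/σ'_0) + C_c·log₁₀(σ'_f/σ'_p)]
    = 6.7/1.87 × [0.043×log₁₀(59.1/52.448) + 0.38×log₁₀(68.682/59.1)]
    = 3.5829 × [0.0022299 + 0.024797] = 0.09683 m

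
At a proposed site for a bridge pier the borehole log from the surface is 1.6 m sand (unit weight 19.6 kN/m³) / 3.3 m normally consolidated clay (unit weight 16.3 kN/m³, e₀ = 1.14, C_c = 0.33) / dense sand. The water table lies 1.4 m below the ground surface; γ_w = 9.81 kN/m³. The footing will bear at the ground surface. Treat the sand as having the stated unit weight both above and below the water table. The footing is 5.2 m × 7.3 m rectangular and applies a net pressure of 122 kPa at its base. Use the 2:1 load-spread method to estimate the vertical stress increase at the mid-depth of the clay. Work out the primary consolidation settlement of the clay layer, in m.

S_c ≈ 0.184 m

Mid-depth of clay below the ground surface: z = 1.6 + 3.3/2 = 3.25 m.
Total vertical stress at mid-clay: σ_v = 19.6×1.6 + 16.3×1.65 = 58.255 kPa.
Pore pressure: u = 9.81×(3.25 − 1.4) = 18.149 kPa.
Initial effective stress: σ'_0 = σ_v − u = 58.255 − 18.149 = 40.106 kPa.
Stress increase at mid-clay by the 2:1 spreading method:
Δσ = qBL/((B+z)(L+z)) = 122×5.2×7.3/((5.2+3.25)(7.3+3.25)) = 51.949 kPa
Final effective stress: σ'_f = σ'_0 + Δσ = 40.106 + 51.949 = 92.055 kPa.
Normally consolidated clay, so the full stress increment lies on the virgin compression line:
S_c = C_c·H/(1+e₀)·log₁₀(σ'_f/σ'_0) = 0.33×3.3/(1+1.14)×log₁₀(92.055/40.106)
    = 0.50888 × 0.36084 = 0.1836 m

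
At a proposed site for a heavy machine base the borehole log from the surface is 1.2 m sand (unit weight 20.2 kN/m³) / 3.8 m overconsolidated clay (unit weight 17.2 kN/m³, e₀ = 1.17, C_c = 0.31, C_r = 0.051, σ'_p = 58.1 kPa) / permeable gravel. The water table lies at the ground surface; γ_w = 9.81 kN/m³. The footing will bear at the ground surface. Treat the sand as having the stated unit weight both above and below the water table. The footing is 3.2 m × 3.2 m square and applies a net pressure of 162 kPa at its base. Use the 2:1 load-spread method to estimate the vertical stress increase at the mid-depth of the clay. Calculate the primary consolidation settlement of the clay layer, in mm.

Mid-depth of clay below the ground surface: z = 1.2 + 3.8/2 = 3.1 m.
Total vertical stress at mid-clay: σ_v = 20.2×1.2 + 17.2×1.9 = 56.92 kPa.
Pore pressure: u = 9.81×(3.1 − 0) = 30.411 kPa.
Initial effective stress: σ'_0 = σ_v − u = 56.92 − 30.411 = 26.509 kPa.
Stress increase at mid-clay by the 2:1 spreading method:
Δσ = qBL/((B+z)(L+z)) = 162×3.2×3.2/((3.2+3.1)(3.2+3.1)) = 41.796 kPa
Final effective stress: σ'_f = 26.509 + 41.796 = 68.305 kPa.
σ'_f = 68.305 > σ'_p = 58.1 kPa, so the stress path crosses the preconsolidation pressure — recompression up to σ'_p, then virgin compression beyond:
S_c = H/(1+e₀)·[C_r·log₁₀(σ'_p/σ'_0) + C_c·log₁₀(σ'_f/σ'_p)]
    = 3.8/2.17 × [0.051×log₁₀(58.1/26.509) + 0.31×log₁₀(68.305/58.1)]
    = 1.7512 × [0.01738 + 0.021786] = 0.06859 m

S_c ≈ 68.6 mm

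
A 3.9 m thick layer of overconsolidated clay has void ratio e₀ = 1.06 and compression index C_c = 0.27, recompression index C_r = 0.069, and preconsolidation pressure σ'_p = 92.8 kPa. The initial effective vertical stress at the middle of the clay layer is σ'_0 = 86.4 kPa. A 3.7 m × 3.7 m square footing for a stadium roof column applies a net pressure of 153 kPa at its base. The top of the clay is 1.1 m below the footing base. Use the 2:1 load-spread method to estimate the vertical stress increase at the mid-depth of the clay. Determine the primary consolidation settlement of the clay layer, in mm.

S_c ≈ 82.9 mm

Mid-depth of clay below the footing base: z = 1.1 + 3.9/2 = 3.05 m.
Stress increase at mid-clay by the 2:1 spreading method:
Δσ = qBL/((B+z)(L+z)) = 153×3.7×3.7/((3.7+3.05)(3.7+3.05)) = 45.971 kPa
Final effective stress: σ'_f = 86.4 + 45.971 = 132.37 kPa.
σ'_f = 132.37 > σ'_p = 92.8 kPa, so the stress path crosses the preconsolidation pressure — recompression up to σ'_p, then virgin compression beyond:
S_c = H/(1+e₀)·[C_r·log₁₀(σ'_p/σ'_0) + C_c·log₁₀(σ'_f/σ'_p)]
    = 3.9/2.06 × [0.069×log₁₀(92.8/86.4) + 0.27×log₁₀(132.37/92.8)]
    = 1.8932 × [0.0021414 + 0.041645] = 0.0829 m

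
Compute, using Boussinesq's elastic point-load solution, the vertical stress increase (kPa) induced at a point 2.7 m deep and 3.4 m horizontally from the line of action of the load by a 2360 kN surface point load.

Boussinesq vertical stress below a point load on an elastic half-space:
Δσ_z = 3P/(2πz²) · [1 + (r/z)²]^(−5/2)
r/z = 3.4/2.7 = 1.2593; [1+(r/z)²]^(−5/2) = 0.093012.
Δσ_z = 3×2360/(2π×2.7²) × 0.093012 = 154.57 × 0.093012 = 14.38 kPa

Δσ_z ≈ 14.4 kPa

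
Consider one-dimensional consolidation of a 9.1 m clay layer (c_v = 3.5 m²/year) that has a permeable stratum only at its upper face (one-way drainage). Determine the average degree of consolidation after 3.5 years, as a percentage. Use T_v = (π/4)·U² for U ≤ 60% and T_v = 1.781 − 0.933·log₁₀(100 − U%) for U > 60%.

Drainage path length: H_d = H = 9.1 m (single drainage).
T_v = c_v·t/H_d² = 3.5×3.5/9.1² = 0.14793.
T_v = 0.14793 corresponds to the U ≤ 60% branch:
U = √(4T_v/π) = 0.434

U ≈ 43.4 %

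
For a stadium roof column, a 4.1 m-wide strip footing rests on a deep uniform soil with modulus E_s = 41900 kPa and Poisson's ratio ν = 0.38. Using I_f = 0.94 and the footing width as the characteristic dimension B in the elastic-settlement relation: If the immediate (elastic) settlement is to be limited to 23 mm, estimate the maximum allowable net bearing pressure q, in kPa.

q ≈ 292 kPa

S_e = q·B·(1−ν²)/E_s · I_f  ⇒  q = S_e·E_s / (B·(1−ν²)·I_f).
q = 0.023 × 41900 / (4.1 × 0.8556 × 0.94) = 292.3 kPa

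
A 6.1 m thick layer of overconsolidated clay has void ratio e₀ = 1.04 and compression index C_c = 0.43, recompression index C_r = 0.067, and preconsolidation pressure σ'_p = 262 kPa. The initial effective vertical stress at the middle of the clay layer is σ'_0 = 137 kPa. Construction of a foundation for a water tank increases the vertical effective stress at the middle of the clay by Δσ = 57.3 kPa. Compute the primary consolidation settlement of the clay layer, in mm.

S_c ≈ 30.4 mm

Final effective stress: σ'_f = 137 + 57.3 = 194.3 kPa.
σ'_f = 194.3 ≤ σ'_p = 262 kPa, so the clay remains overconsolidated and only the recompression index applies:
S_c = C_r·H/(1+e₀)·log₁₀(σ'_f/σ'_0) = 0.067×6.1/2.04×log₁₀(194.3/137)
    = 0.20034 × 0.15175 = 0.0304 m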